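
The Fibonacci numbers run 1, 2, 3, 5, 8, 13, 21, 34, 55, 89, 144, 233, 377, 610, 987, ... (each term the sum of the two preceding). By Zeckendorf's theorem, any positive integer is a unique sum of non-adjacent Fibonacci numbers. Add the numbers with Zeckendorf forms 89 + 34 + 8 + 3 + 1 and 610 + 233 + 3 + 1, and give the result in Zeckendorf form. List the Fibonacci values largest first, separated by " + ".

610 + 233 + 89 + 34 + 13 + 3

The two numbers are 135 and 847, so their sum is 982.
subtract 610 from 982: 372 remains
subtract 233 from 372: 139 remains
subtract 89 from 139: 50 remains
subtract 34 from 50: 16 remains
subtract 13 from 16: 3 remains
subtract 3 from 3: 0 remains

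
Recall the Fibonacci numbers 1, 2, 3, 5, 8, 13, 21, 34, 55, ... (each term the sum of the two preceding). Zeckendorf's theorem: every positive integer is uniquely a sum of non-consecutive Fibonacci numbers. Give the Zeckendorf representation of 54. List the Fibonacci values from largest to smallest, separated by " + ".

Greedily peel off the largest Fibonacci term at each step:
54: greatest Fibonacci not exceeding it is 34, leaving 20
20: greatest Fibonacci not exceeding it is 13, leaving 7
7: greatest Fibonacci not exceeding it is 5, leaving 2
2: greatest Fibonacci not exceeding it is 2, leaving 0
So 54 = 34 + 13 + 5 + 2, with no two terms consecutive in the sequence.

34 + 13 + 5 + 2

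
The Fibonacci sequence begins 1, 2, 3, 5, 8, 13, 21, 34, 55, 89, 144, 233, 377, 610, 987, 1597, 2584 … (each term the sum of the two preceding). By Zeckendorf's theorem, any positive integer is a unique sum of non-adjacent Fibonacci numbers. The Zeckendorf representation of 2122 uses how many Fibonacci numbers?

subtract 1597 from 2122: 525 remains
subtract 377 from 525: 148 remains
subtract 144 from 148: 4 remains
subtract 3 from 4: 1 remains
subtract 1 from 1: 0 remains
2122 = 1597 + 377 + 144 + 3 + 1, which has 5 terms.

5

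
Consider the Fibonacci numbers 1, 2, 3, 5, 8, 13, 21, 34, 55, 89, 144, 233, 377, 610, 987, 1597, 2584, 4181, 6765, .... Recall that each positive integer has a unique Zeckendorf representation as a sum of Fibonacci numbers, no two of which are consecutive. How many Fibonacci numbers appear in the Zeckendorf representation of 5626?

6

5626 − 4181 = 1445
1445 − 987 = 458
458 − 377 = 81
81 − 55 = 26
26 − 21 = 5
5 − 5 = 0
5626 = 4181 + 987 + 377 + 55 + 21 + 5, which has 6 terms.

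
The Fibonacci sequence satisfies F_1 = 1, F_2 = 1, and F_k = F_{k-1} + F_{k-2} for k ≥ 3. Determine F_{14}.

377

Iterating the recurrence up to F_{10} = 55 and F_{9} = 34:
F_{11} = F_{10} + F_{9} = 55 + 34 = 89
F_{12} = F_{11} + F_{10} = 89 + 55 = 144
F_{13} = F_{12} + F_{11} = 144 + 89 = 233
F_{14} = F_{13} + F_{12} = 233 + 144 = 377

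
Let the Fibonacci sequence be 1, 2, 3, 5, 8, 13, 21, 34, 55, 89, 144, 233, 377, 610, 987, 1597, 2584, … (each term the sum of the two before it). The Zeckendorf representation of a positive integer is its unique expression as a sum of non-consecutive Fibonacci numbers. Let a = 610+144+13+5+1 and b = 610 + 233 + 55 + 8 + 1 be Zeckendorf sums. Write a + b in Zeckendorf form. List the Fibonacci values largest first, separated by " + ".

1597 + 55 + 21 + 5 + 2

The two numbers are 773 and 907, so their sum is 1680.
Greedy algorithm:
take 1597 (≤ 1680); 1680 − 1597 = 83
take 55 (≤ 83); 83 − 55 = 28
take 21 (≤ 28); 28 − 21 = 7
take 5 (≤ 7); 7 − 5 = 2
take 2 (≤ 2); 2 − 2 = 0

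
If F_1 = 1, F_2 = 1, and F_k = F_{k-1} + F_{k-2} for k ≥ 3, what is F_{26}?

Iterating the recurrence up to F_{18} = 2584 and F_{17} = 1597:
F_{19} = F_{18} + F_{17} = 2584 + 1597 = 4181
F_{20} = F_{19} + F_{18} = 4181 + 2584 = 6765
F_{21} = F_{20} + F_{19} = 6765 + 4181 = 10946
F_{22} = F_{21} + F_{20} = 10946 + 6765 = 17711
F_{23} = F_{22} + F_{21} = 17711 + 10946 = 28657
F_{24} = F_{23} + F_{22} = 28657 + 17711 = 46368
F_{25} = F_{24} + F_{23} = 46368 + 28657 = 75025
F_{26} = F_{25} + F_{24} = 75025 + 46368 = 121393

121393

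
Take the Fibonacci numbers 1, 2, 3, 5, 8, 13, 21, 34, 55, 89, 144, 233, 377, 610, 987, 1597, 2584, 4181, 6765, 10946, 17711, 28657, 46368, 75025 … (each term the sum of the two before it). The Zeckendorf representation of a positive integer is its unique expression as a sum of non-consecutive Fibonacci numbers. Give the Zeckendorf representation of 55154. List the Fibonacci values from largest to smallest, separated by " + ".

take 46368 (≤ 55154); 55154 − 46368 = 8786
take 6765 (≤ 8786); 8786 − 6765 = 2021
take 1597 (≤ 2021); 2021 − 1597 = 424
take 377 (≤ 424); 424 − 377 = 47
take 34 (≤ 47); 47 − 34 = 13
take 13 (≤ 13); 13 − 13 = 0
So 55154 = 46368 + 6765 + 1597 + 377 + 34 + 13, with no two terms consecutive in the sequence.

46368 + 6765 + 1597 + 377 + 34 + 13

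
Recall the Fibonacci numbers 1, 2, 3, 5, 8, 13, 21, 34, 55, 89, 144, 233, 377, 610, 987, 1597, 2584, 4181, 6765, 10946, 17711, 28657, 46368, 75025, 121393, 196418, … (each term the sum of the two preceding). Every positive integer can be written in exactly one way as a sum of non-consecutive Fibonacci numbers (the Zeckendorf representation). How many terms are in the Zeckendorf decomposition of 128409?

5

Greedy algorithm:
take 121393 (≤ 128409); 128409 − 121393 = 7016
take 6765 (≤ 7016); 7016 − 6765 = 251
take 233 (≤ 251); 251 − 233 = 18
take 13 (≤ 18); 18 − 13 = 5
take 5 (≤ 5); 5 − 5 = 0
128409 = 121393 + 6765 + 233 + 13 + 5, which has 5 terms.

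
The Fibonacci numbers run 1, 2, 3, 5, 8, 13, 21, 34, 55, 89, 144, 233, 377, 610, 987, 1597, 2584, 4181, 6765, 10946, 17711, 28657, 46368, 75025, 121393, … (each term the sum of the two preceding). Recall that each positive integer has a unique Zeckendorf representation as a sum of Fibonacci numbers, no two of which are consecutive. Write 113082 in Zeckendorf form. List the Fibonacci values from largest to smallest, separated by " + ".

Greedily peel off the largest Fibonacci term at each step:
take 75025 (≤ 113082); 113082 − 75025 = 38057
take 28657 (≤ 38057); 38057 − 28657 = 9400
take 6765 (≤ 9400); 9400 − 6765 = 2635
take 2584 (≤ 2635); 2635 − 2584 = 51
take 34 (≤ 51); 51 − 34 = 17
take 13 (≤ 17); 17 − 13 = 4
take 3 (≤ 4); 4 − 3 = 1
take 1 (≤ 1); 1 − 1 = 0
So 113082 = 75025 + 28657 + 6765 + 2584 + 34 + 13 + 3 + 1, with no two terms consecutive in the sequence.

75025 + 28657 + 6765 + 2584 + 34 + 13 + 3 + 1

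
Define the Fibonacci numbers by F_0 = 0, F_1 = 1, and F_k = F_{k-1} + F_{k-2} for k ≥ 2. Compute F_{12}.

144

Iterating the recurrence up to F_{4} = 3 and F_{3} = 2:
F_{5} = F_{4} + F_{3} = 3 + 2 = 5
F_{6} = F_{5} + F_{4} = 5 + 3 = 8
F_{7} = F_{6} + F_{5} = 8 + 5 = 13
F_{8} = F_{7} + F_{6} = 13 + 8 = 21
F_{9} = F_{8} + F_{7} = 21 + 13 = 34
F_{10} = F_{9} + F_{8} = 34 + 21 = 55
F_{11} = F_{10} + F_{9} = 55 + 34 = 89
F_{12} = F_{11} + F_{10} = 89 + 55 = 144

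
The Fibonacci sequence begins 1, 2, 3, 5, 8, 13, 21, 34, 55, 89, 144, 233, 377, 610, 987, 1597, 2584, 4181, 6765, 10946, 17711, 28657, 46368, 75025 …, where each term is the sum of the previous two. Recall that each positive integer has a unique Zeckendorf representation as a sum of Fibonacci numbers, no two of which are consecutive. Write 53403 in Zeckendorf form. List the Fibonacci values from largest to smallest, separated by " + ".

Greedy algorithm:
largest Fibonacci ≤ 53403 is 46368; 53403 − 46368 = 7035
largest Fibonacci ≤ 7035 is 6765; 7035 − 6765 = 270
largest Fibonacci ≤ 270 is 233; 270 − 233 = 37
largest Fibonacci ≤ 37 is 34; 37 − 34 = 3
largest Fibonacci ≤ 3 is 3; 3 − 3 = 0
So 53403 = 46368 + 6765 + 233 + 34 + 3, with no two terms consecutive in the sequence.

46368 + 6765 + 233 + 34 + 3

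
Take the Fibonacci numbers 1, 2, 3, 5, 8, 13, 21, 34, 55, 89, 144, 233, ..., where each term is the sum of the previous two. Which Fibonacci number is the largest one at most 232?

144

144 ≤ 232 < 233, so the largest Fibonacci number not exceeding 232 is 144.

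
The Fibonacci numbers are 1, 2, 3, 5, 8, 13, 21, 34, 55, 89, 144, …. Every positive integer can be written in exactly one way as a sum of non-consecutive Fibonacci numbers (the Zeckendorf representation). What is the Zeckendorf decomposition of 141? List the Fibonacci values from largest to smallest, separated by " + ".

Greedy algorithm:
141 − 89 = 52
52 − 34 = 18
18 − 13 = 5
5 − 5 = 0
So 141 = 89 + 34 + 13 + 5, with no two terms consecutive in the sequence.

89 + 34 + 13 + 5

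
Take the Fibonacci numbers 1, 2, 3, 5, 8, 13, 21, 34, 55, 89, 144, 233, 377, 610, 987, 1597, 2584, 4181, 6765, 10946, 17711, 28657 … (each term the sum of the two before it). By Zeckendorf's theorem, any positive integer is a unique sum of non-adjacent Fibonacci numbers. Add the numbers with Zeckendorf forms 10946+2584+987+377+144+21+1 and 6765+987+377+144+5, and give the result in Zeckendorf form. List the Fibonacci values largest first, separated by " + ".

The two numbers are 15060 and 8278, so their sum is 23338.
Greedily peel off the largest Fibonacci term at each step:
take 17711 (≤ 23338); 23338 − 17711 = 5627
take 4181 (≤ 5627); 5627 − 4181 = 1446
take 987 (≤ 1446); 1446 − 987 = 459
take 377 (≤ 459); 459 − 377 = 82
take 55 (≤ 82); 82 − 55 = 27
take 21 (≤ 27); 27 − 21 = 6
take 5 (≤ 6); 6 − 5 = 1
take 1 (≤ 1); 1 − 1 = 0

17711 + 4181 + 987 + 377 + 55 + 21 + 5 + 1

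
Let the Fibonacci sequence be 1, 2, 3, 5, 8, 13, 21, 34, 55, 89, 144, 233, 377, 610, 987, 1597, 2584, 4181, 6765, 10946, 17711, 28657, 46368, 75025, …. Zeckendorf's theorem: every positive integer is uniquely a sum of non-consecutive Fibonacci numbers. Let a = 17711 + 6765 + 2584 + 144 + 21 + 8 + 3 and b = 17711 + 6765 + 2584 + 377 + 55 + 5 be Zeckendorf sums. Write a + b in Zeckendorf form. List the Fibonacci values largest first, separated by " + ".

46368 + 6765 + 1597 + 3

The two numbers are 27236 and 27497, so their sum is 54733.
largest Fibonacci ≤ 54733 is 46368; 54733 − 46368 = 8365
largest Fibonacci ≤ 8365 is 6765; 8365 − 6765 = 1600
largest Fibonacci ≤ 1600 is 1597; 1600 − 1597 = 3
largest Fibonacci ≤ 3 is 3; 3 − 3 = 0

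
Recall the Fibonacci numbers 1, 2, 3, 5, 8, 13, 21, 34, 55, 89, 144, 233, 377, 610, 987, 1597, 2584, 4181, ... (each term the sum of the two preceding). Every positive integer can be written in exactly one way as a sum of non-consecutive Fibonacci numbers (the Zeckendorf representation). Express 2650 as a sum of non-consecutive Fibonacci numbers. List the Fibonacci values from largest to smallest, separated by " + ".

Greedily peel off the largest Fibonacci term at each step:
largest Fibonacci ≤ 2650 is 2584; 2650 − 2584 = 66
largest Fibonacci ≤ 66 is 55; 66 − 55 = 11
largest Fibonacci ≤ 11 is 8; 11 − 8 = 3
largest Fibonacci ≤ 3 is 3; 3 − 3 = 0
So 2650 = 2584 + 55 + 8 + 3, with no two terms consecutive in the sequence.

2584 + 55 + 8 + 3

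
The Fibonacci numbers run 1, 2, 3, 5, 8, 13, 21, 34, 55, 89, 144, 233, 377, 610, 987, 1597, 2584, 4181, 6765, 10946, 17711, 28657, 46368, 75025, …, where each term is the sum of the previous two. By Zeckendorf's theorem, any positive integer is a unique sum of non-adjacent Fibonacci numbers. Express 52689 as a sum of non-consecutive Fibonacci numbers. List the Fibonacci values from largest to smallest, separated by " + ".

46368 + 4181 + 1597 + 377 + 144 + 21 + 1

Greedy algorithm:
take 46368 (≤ 52689); 52689 − 46368 = 6321
take 4181 (≤ 6321); 6321 − 4181 = 2140
take 1597 (≤ 2140); 2140 − 1597 = 543
take 377 (≤ 543); 543 − 377 = 166
take 144 (≤ 166); 166 − 144 = 22
take 21 (≤ 22); 22 − 21 = 1
take 1 (≤ 1); 1 − 1 = 0
So 52689 = 46368 + 4181 + 1597 + 377 + 144 + 21 + 1, with no two terms consecutive in the sequence.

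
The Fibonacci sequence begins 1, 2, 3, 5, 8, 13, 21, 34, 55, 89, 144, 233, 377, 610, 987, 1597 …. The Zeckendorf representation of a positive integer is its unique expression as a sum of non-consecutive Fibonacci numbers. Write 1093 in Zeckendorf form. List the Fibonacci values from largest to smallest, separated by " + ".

largest Fibonacci ≤ 1093 is 987; 1093 − 987 = 106
largest Fibonacci ≤ 106 is 89; 106 − 89 = 17
largest Fibonacci ≤ 17 is 13; 17 − 13 = 4
largest Fibonacci ≤ 4 is 3; 4 − 3 = 1
largest Fibonacci ≤ 1 is 1; 1 − 1 = 0
So 1093 = 987 + 89 + 13 + 3 + 1, with no two terms consecutive in the sequence.

987 + 89 + 13 + 3 + 1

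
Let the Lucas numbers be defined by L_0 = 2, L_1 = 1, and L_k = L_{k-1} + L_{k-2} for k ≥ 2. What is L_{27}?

Iterating the recurrence up to L_{19} = 9349 and L_{18} = 5778:
L_{20} = L_{19} + L_{18} = 9349 + 5778 = 15127
L_{21} = L_{20} + L_{19} = 15127 + 9349 = 24476
L_{22} = L_{21} + L_{20} = 24476 + 15127 = 39603
L_{23} = L_{22} + L_{21} = 39603 + 24476 = 64079
L_{24} = L_{23} + L_{22} = 64079 + 39603 = 103682
L_{25} = L_{24} + L_{23} = 103682 + 64079 = 167761
L_{26} = L_{25} + L_{24} = 167761 + 103682 = 271443
L_{27} = L_{26} + L_{25} = 271443 + 167761 = 439204

439204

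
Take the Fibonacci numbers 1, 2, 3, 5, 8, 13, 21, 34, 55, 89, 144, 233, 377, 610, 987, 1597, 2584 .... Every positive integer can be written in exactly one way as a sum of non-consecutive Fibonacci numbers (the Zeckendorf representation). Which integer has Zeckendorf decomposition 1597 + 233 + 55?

1597 + 233 + 55 = 1885.

1885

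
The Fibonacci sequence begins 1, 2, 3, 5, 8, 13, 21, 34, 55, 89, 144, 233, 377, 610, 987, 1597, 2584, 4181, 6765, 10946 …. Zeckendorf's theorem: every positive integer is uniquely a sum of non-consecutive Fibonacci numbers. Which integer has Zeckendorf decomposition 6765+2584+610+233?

10192

6765+2584+610+233 = 10192.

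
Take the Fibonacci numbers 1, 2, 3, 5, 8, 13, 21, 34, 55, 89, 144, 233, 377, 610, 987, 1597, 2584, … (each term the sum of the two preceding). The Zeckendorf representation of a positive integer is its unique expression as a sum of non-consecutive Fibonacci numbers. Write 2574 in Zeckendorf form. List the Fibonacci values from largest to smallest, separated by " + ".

1597 + 610 + 233 + 89 + 34 + 8 + 3

1597 ≤ 2574 < 2584, so take 1597; remainder 977
610 ≤ 977 < 987, so take 610; remainder 367
233 ≤ 367 < 377, so take 233; remainder 134
89 ≤ 134 < 144, so take 89; remainder 45
34 ≤ 45 < 55, so take 34; remainder 11
8 ≤ 11 < 13, so take 8; remainder 3
3 ≤ 3 < 5, so take 3; remainder 0
So 2574 = 1597 + 610 + 233 + 89 + 34 + 8 + 3, with no two terms consecutive in the sequence.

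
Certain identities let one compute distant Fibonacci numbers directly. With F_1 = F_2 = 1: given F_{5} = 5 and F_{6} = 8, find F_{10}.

By the doubling identity F_{2k} = F_k(2F_{k+1} − F_k): F_{10} = 5·(2·8 − 5) = 5·11 = 55.

55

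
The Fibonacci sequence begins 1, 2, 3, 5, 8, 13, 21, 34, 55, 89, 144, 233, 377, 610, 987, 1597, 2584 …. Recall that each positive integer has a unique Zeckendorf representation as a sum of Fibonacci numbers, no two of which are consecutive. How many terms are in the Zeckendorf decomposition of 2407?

5

1597 ≤ 2407 < 2584, so take 1597; remainder 810
610 ≤ 810 < 987, so take 610; remainder 200
144 ≤ 200 < 233, so take 144; remainder 56
55 ≤ 56 < 89, so take 55; remainder 1
1 ≤ 1 < 2, so take 1; remainder 0
2407 = 1597 + 610 + 144 + 55 + 1, which has 5 terms.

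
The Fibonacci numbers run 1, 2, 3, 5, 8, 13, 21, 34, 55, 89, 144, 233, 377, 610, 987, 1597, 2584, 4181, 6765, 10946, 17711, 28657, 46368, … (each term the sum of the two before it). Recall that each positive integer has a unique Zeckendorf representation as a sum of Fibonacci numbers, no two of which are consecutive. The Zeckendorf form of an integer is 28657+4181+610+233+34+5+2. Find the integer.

33722

28657+4181+610+233+34+5+2 = 33722.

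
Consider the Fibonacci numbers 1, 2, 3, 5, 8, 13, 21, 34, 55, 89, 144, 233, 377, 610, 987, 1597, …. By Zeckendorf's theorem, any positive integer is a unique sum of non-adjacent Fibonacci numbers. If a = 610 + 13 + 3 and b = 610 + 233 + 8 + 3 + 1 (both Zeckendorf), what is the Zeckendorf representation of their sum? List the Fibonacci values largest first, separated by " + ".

The two numbers are 626 and 855, so their sum is 1481.
Greedy algorithm:
subtract 987 from 1481: 494 remains
subtract 377 from 494: 117 remains
subtract 89 from 117: 28 remains
subtract 21 from 28: 7 remains
subtract 5 from 7: 2 remains
subtract 2 from 2: 0 remains

987 + 377 + 89 + 21 + 5 + 2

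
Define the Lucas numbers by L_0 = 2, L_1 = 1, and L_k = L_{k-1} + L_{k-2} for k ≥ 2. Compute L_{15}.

1364

Iterating the recurrence up to L_{11} = 199 and L_{10} = 123:
L_{12} = L_{11} + L_{10} = 199 + 123 = 322
L_{13} = L_{12} + L_{11} = 322 + 199 = 521
L_{14} = L_{13} + L_{12} = 521 + 322 = 843
L_{15} = L_{14} + L_{13} = 843 + 521 = 1364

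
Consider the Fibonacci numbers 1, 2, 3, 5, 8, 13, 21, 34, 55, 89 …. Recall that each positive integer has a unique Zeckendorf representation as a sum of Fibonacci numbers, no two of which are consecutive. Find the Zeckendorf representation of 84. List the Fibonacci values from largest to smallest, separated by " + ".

55 + 21 + 8

Greedily peel off the largest Fibonacci term at each step:
55 ≤ 84 < 89, so take 55; remainder 29
21 ≤ 29 < 34, so take 21; remainder 8
8 ≤ 8 < 13, so take 8; remainder 0
So 84 = 55 + 21 + 8, with no two terms consecutive in the sequence.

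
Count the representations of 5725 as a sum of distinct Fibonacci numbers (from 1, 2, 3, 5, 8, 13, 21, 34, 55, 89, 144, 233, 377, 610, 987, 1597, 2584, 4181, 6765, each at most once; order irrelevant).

Starting from the Zeckendorf form and repeatedly splitting a term F_k into F_{k−1} + F_{k−2} (when neither is already used) reaches every representation.
5725 = 4181+987+377+144+34+2 = 4181+987+377+144+21+13+2 = 4181+987+377+89+55+34+2 = 2584+1597+987+377+144+34+2 = 4181+987+377+144+21+8+5+2 = … (19 more), for 24 in all.

24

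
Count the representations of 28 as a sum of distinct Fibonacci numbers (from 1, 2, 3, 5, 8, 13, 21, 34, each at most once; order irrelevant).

2

Starting from the Zeckendorf form and repeatedly splitting a term F_k into F_{k−1} + F_{k−2} (when neither is already used) reaches every representation.
28 = 21+5+2 = 13+8+5+2 — 2 representations.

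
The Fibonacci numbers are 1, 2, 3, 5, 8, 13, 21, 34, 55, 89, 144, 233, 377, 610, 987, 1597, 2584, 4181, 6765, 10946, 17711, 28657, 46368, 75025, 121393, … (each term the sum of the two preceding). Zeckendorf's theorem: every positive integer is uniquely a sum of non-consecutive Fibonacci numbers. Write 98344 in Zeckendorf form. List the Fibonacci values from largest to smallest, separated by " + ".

75025 + 17711 + 4181 + 987 + 377 + 55 + 8

largest Fibonacci ≤ 98344 is 75025; 98344 − 75025 = 23319
largest Fibonacci ≤ 23319 is 17711; 23319 − 17711 = 5608
largest Fibonacci ≤ 5608 is 4181; 5608 − 4181 = 1427
largest Fibonacci ≤ 1427 is 987; 1427 − 987 = 440
largest Fibonacci ≤ 440 is 377; 440 − 377 = 63
largest Fibonacci ≤ 63 is 55; 63 − 55 = 8
largest Fibonacci ≤ 8 is 8; 8 − 8 = 0
So 98344 = 75025 + 17711 + 4181 + 987 + 377 + 55 + 8, with no two terms consecutive in the sequence.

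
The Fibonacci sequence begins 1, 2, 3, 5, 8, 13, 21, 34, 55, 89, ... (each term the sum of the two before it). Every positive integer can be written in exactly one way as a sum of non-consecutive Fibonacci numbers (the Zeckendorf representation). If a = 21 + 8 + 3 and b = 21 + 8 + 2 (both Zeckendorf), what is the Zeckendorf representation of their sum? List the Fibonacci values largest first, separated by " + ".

The two numbers are 32 and 31, so their sum is 63.
take 55 (≤ 63); 63 − 55 = 8
take 8 (≤ 8); 8 − 8 = 0

55 + 8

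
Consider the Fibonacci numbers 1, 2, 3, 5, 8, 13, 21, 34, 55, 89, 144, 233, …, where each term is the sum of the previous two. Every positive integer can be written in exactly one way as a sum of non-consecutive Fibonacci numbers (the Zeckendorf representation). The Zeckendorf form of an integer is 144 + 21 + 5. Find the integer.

144 + 21 + 5 = 170.

170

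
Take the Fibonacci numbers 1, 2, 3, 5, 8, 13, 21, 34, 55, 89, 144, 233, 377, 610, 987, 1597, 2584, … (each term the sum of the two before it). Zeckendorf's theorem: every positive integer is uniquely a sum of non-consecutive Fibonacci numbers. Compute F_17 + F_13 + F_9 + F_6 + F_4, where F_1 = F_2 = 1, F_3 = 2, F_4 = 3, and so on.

1875

F_17 + F_13 + F_9 + F_6 + F_4 = 1597 + 233 + 34 + 8 + 3 = 1875.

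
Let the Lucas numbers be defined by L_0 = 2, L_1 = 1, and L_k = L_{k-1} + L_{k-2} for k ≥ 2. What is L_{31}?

3010349

Iterating the recurrence up to L_{27} = 439204 and L_{26} = 271443:
L_{28} = L_{27} + L_{26} = 439204 + 271443 = 710647
L_{29} = L_{28} + L_{27} = 710647 + 439204 = 1149851
L_{30} = L_{29} + L_{28} = 1149851 + 710647 = 1860498
L_{31} = L_{30} + L_{29} = 1860498 + 1149851 = 3010349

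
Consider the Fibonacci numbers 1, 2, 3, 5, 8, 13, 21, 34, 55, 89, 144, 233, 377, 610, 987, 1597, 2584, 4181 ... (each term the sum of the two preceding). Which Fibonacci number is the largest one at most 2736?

2584

2584 ≤ 2736 < 4181, so the largest Fibonacci number not exceeding 2736 is 2584.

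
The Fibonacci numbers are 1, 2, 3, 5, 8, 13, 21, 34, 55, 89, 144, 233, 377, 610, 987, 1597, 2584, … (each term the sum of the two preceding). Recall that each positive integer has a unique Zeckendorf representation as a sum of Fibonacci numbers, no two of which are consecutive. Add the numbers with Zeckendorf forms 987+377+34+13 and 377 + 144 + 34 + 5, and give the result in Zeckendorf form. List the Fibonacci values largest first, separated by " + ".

The two numbers are 1411 and 560, so their sum is 1971.
largest Fibonacci ≤ 1971 is 1597; 1971 − 1597 = 374
largest Fibonacci ≤ 374 is 233; 374 − 233 = 141
largest Fibonacci ≤ 141 is 89; 141 − 89 = 52
largest Fibonacci ≤ 52 is 34; 52 − 34 = 18
largest Fibonacci ≤ 18 is 13; 18 − 13 = 5
largest Fibonacci ≤ 5 is 5; 5 − 5 = 0

1597 + 233 + 89 + 34 + 13 + 5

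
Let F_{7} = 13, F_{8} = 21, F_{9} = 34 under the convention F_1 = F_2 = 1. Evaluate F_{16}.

987

By the addition formula F_{m+n} = F_m F_{n+1} + F_{m−1} F_n with m=9, n=7: F_{16} = 34·21 + 21·13 = 714 + 273 = 987.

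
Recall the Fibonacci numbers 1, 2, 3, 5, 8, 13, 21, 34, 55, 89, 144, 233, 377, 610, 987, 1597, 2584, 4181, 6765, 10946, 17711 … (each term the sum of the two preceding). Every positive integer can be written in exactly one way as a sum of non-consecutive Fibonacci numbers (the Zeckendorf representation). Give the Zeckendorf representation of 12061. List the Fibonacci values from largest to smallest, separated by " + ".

largest Fibonacci ≤ 12061 is 10946; 12061 − 10946 = 1115
largest Fibonacci ≤ 1115 is 987; 1115 − 987 = 128
largest Fibonacci ≤ 128 is 89; 128 − 89 = 39
largest Fibonacci ≤ 39 is 34; 39 − 34 = 5
largest Fibonacci ≤ 5 is 5; 5 − 5 = 0
So 12061 = 10946 + 987 + 89 + 34 + 5, with no two terms consecutive in the sequence.

10946 + 987 + 89 + 34 + 5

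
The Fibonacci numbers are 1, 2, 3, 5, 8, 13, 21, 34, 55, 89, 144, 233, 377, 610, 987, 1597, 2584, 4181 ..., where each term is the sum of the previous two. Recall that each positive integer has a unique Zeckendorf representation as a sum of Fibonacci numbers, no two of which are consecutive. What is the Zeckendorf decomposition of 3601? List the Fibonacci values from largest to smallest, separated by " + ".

Repeatedly subtract the largest Fibonacci number that fits:
subtract 2584 from 3601: 1017 remains
subtract 987 from 1017: 30 remains
subtract 21 from 30: 9 remains
subtract 8 from 9: 1 remains
subtract 1 from 1: 0 remains
So 3601 = 2584 + 987 + 21 + 8 + 1, with no two terms consecutive in the sequence.

2584 + 987 + 21 + 8 + 1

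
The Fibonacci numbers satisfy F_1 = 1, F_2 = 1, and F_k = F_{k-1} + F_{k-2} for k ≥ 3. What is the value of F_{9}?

34

Iterating the recurrence up to F_{3} = 2 and F_{2} = 1:
F_{4} = F_{3} + F_{2} = 2 + 1 = 3
F_{5} = F_{4} + F_{3} = 3 + 2 = 5
F_{6} = F_{5} + F_{4} = 5 + 3 = 8
F_{7} = F_{6} + F_{5} = 8 + 5 = 13
F_{8} = F_{7} + F_{6} = 13 + 8 = 21
F_{9} = F_{8} + F_{7} = 21 + 13 = 34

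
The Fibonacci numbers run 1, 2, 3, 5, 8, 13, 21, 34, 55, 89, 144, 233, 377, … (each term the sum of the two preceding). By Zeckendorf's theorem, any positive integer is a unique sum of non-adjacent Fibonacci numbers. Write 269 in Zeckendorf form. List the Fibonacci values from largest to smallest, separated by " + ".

Greedy algorithm:
269: greatest Fibonacci not exceeding it is 233, leaving 36
36: greatest Fibonacci not exceeding it is 34, leaving 2
2: greatest Fibonacci not exceeding it is 2, leaving 0
So 269 = 233 + 34 + 2, with no two terms consecutive in the sequence.

233 + 34 + 2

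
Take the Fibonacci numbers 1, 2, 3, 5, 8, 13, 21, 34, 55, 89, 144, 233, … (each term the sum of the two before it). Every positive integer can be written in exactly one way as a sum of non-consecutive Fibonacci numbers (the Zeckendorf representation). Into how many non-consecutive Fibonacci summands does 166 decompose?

3

166 − 144 = 22
22 − 21 = 1
1 − 1 = 0
166 = 144 + 21 + 1, which has 3 terms.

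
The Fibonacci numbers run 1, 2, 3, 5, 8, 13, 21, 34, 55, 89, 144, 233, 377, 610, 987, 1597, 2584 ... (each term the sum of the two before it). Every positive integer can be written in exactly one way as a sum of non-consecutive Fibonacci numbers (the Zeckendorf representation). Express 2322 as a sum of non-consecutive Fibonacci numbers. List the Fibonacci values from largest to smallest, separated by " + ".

1597 + 610 + 89 + 21 + 5

Repeatedly subtract the largest Fibonacci number that fits:
take 1597 (≤ 2322); 2322 − 1597 = 725
take 610 (≤ 725); 725 − 610 = 115
take 89 (≤ 115); 115 − 89 = 26
take 21 (≤ 26); 26 − 21 = 5
take 5 (≤ 5); 5 − 5 = 0
So 2322 = 1597 + 610 + 89 + 21 + 5, with no two terms consecutive in the sequence.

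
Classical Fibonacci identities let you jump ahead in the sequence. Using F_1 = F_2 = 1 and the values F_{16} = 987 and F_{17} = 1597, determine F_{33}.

By F_{2k+1} = F_k² + F_{k+1}²: F_{33} = 987² + 1597² = 974169 + 2550409 = 3524578.

3524578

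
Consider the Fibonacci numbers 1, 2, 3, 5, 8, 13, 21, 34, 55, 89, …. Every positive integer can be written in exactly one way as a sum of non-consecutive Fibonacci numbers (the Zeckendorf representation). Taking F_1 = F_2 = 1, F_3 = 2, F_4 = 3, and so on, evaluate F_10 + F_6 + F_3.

F_10 + F_6 + F_3 = 55 + 8 + 2 = 65.

65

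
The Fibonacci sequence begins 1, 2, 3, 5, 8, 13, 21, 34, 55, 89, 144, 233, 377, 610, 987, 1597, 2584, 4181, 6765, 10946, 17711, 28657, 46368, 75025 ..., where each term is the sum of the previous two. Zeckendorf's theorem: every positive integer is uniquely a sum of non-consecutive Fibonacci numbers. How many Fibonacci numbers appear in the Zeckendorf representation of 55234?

take 46368 (≤ 55234); 55234 − 46368 = 8866
take 6765 (≤ 8866); 8866 − 6765 = 2101
take 1597 (≤ 2101); 2101 − 1597 = 504
take 377 (≤ 504); 504 − 377 = 127
take 89 (≤ 127); 127 − 89 = 38
take 34 (≤ 38); 38 − 34 = 4
take 3 (≤ 4); 4 − 3 = 1
take 1 (≤ 1); 1 − 1 = 0
55234 = 46368 + 6765 + 1597 + 377 + 89 + 34 + 3 + 1, which has 8 terms.

8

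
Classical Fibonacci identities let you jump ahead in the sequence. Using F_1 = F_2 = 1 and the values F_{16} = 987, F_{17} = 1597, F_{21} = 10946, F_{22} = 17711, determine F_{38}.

39088169

By the addition formula F_{m+n} = F_m F_{n+1} + F_{m−1} F_n with m=17, n=21: F_{38} = 1597·17711 + 987·10946 = 28284467 + 10803702 = 39088169.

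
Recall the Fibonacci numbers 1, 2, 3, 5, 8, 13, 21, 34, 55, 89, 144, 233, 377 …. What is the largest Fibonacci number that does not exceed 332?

233 ≤ 332 < 377, so the largest Fibonacci number not exceeding 332 is 233.

233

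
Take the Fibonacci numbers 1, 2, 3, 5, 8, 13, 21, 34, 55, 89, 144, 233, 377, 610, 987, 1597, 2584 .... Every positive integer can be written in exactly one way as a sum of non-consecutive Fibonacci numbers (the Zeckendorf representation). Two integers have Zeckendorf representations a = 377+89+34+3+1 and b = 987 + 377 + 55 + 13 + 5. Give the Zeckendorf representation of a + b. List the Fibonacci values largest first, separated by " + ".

The two numbers are 504 and 1437, so their sum is 1941.
largest Fibonacci ≤ 1941 is 1597; 1941 − 1597 = 344
largest Fibonacci ≤ 344 is 233; 344 − 233 = 111
largest Fibonacci ≤ 111 is 89; 111 − 89 = 22
largest Fibonacci ≤ 22 is 21; 22 − 21 = 1
largest Fibonacci ≤ 1 is 1; 1 − 1 = 0

1597 + 233 + 89 + 21 + 1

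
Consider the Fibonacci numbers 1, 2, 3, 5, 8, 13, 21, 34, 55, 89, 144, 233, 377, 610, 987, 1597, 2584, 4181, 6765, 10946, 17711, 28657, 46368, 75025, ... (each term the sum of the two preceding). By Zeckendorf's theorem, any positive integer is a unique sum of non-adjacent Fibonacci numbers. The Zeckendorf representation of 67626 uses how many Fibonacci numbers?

9

67626: greatest Fibonacci not exceeding it is 46368, leaving 21258
21258: greatest Fibonacci not exceeding it is 17711, leaving 3547
3547: greatest Fibonacci not exceeding it is 2584, leaving 963
963: greatest Fibonacci not exceeding it is 610, leaving 353
353: greatest Fibonacci not exceeding it is 233, leaving 120
120: greatest Fibonacci not exceeding it is 89, leaving 31
31: greatest Fibonacci not exceeding it is 21, leaving 10
10: greatest Fibonacci not exceeding it is 8, leaving 2
2: greatest Fibonacci not exceeding it is 2, leaving 0
67626 = 46368 + 17711 + 2584 + 610 + 233 + 89 + 21 + 8 + 2, which has 9 terms.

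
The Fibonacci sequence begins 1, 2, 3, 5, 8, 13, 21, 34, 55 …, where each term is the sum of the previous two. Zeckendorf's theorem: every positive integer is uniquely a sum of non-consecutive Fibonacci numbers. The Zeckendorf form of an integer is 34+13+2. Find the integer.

34+13+2 = 49.

49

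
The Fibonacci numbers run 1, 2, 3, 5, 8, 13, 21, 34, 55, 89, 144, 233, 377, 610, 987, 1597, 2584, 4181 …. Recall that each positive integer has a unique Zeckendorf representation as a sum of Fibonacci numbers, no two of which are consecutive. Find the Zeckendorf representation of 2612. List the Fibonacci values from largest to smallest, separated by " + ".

2584 ≤ 2612 < 4181, so take 2584; remainder 28
21 ≤ 28 < 34, so take 21; remainder 7
5 ≤ 7 < 8, so take 5; remainder 2
2 ≤ 2 < 3, so take 2; remainder 0
So 2612 = 2584 + 21 + 5 + 2, with no two terms consecutive in the sequence.

2584 + 21 + 5 + 2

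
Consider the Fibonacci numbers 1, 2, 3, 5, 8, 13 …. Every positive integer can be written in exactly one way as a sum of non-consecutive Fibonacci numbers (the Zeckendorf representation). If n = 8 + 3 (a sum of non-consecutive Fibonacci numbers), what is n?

11

8 + 3 = 11.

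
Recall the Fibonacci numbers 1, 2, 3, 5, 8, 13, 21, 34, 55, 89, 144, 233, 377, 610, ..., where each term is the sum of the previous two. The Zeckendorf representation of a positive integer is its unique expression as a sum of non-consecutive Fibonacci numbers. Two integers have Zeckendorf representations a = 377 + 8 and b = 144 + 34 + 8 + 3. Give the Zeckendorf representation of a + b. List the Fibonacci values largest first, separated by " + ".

377 + 144 + 34 + 13 + 5 + 1

The two numbers are 385 and 189, so their sum is 574.
take 377 (≤ 574); 574 − 377 = 197
take 144 (≤ 197); 197 − 144 = 53
take 34 (≤ 53); 53 − 34 = 19
take 13 (≤ 19); 19 − 13 = 6
take 5 (≤ 6); 6 − 5 = 1
take 1 (≤ 1); 1 − 1 = 0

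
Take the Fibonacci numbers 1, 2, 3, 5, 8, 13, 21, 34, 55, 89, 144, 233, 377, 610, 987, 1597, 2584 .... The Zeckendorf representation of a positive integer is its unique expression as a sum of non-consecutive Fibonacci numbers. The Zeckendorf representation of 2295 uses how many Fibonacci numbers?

Greedy algorithm:
largest Fibonacci ≤ 2295 is 1597; 2295 − 1597 = 698
largest Fibonacci ≤ 698 is 610; 698 − 610 = 88
largest Fibonacci ≤ 88 is 55; 88 − 55 = 33
largest Fibonacci ≤ 33 is 21; 33 − 21 = 12
largest Fibonacci ≤ 12 is 8; 12 − 8 = 4
largest Fibonacci ≤ 4 is 3; 4 − 3 = 1
largest Fibonacci ≤ 1 is 1; 1 − 1 = 0
2295 = 1597 + 610 + 55 + 21 + 8 + 3 + 1, which has 7 terms.

7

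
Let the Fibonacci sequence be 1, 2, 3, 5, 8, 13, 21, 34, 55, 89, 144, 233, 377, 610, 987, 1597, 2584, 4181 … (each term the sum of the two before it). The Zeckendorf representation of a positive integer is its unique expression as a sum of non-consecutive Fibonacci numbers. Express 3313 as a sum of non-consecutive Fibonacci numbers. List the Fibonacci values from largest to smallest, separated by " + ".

Greedily peel off the largest Fibonacci term at each step:
3313: greatest Fibonacci not exceeding it is 2584, leaving 729
729: greatest Fibonacci not exceeding it is 610, leaving 119
119: greatest Fibonacci not exceeding it is 89, leaving 30
30: greatest Fibonacci not exceeding it is 21, leaving 9
9: greatest Fibonacci not exceeding it is 8, leaving 1
1: greatest Fibonacci not exceeding it is 1, leaving 0
So 3313 = 2584 + 610 + 89 + 21 + 8 + 1, with no two terms consecutive in the sequence.

2584 + 610 + 89 + 21 + 8 + 1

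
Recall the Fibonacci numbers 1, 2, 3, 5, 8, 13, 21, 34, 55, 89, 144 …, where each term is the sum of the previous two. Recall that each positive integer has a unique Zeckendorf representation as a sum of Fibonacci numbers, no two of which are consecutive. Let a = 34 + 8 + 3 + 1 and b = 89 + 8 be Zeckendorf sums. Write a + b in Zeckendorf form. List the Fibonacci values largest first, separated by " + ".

89 + 34 + 13 + 5 + 2

The two numbers are 46 and 97, so their sum is 143.
Repeatedly subtract the largest Fibonacci number that fits:
143 − 89 = 54
54 − 34 = 20
20 − 13 = 7
7 − 5 = 2
2 − 2 = 0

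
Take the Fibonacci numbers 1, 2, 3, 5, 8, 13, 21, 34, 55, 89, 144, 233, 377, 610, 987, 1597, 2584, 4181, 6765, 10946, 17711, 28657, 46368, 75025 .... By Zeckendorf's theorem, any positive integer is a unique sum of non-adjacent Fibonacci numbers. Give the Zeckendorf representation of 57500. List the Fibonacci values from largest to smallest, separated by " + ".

Greedy algorithm:
46368 ≤ 57500 < 75025, so take 46368; remainder 11132
10946 ≤ 11132 < 17711, so take 10946; remainder 186
144 ≤ 186 < 233, so take 144; remainder 42
34 ≤ 42 < 55, so take 34; remainder 8
8 ≤ 8 < 13, so take 8; remainder 0
So 57500 = 46368 + 10946 + 144 + 34 + 8, with no two terms consecutive in the sequence.

46368 + 10946 + 144 + 34 + 8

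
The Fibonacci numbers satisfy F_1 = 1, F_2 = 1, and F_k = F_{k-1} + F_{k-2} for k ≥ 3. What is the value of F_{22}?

Iterating the recurrence up to F_{17} = 1597 and F_{16} = 987:
F_{18} = F_{17} + F_{16} = 1597 + 987 = 2584
F_{19} = F_{18} + F_{17} = 2584 + 1597 = 4181
F_{20} = F_{19} + F_{18} = 4181 + 2584 = 6765
F_{21} = F_{20} + F_{19} = 6765 + 4181 = 10946
F_{22} = F_{21} + F_{20} = 10946 + 6765 = 17711

17711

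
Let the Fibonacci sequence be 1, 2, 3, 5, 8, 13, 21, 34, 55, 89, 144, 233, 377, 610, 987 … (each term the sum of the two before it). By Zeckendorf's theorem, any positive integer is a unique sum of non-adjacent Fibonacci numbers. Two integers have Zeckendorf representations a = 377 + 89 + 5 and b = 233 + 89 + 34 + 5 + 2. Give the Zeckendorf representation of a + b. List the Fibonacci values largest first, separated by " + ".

The two numbers are 471 and 363, so their sum is 834.
610 ≤ 834 < 987, so take 610; remainder 224
144 ≤ 224 < 233, so take 144; remainder 80
55 ≤ 80 < 89, so take 55; remainder 25
21 ≤ 25 < 34, so take 21; remainder 4
3 ≤ 4 < 5, so take 3; remainder 1
1 ≤ 1 < 2, so take 1; remainder 0

610 + 144 + 55 + 21 + 3 + 1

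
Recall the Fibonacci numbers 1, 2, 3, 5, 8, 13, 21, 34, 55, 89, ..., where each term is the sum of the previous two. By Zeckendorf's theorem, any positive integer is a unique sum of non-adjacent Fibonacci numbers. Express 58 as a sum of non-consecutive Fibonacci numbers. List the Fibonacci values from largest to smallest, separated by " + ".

55 + 3

58: greatest Fibonacci not exceeding it is 55, leaving 3
3: greatest Fibonacci not exceeding it is 3, leaving 0
So 58 = 55 + 3, with no two terms consecutive in the sequence.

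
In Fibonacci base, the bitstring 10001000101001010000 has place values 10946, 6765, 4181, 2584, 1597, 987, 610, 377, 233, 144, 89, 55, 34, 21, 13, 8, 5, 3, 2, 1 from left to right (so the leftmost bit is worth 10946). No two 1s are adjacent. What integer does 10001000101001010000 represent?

12894

Summing the place values of the 1 bits: 10946 + 1597 + 233 + 89 + 21 + 8 = 12894.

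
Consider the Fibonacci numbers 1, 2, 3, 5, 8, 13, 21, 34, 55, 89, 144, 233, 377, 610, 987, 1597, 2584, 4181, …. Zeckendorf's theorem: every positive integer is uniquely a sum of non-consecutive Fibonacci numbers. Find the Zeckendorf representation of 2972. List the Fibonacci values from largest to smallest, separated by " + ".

2584 + 377 + 8 + 3

take 2584 (≤ 2972); 2972 − 2584 = 388
take 377 (≤ 388); 388 − 377 = 11
take 8 (≤ 11); 11 − 8 = 3
take 3 (≤ 3); 3 − 3 = 0
So 2972 = 2584 + 377 + 8 + 3, with no two terms consecutive in the sequence.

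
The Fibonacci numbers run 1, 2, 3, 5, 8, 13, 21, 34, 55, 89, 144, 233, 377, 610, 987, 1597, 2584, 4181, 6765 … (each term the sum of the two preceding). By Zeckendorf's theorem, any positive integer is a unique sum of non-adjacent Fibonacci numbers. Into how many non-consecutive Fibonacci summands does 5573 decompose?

5573: greatest Fibonacci not exceeding it is 4181, leaving 1392
1392: greatest Fibonacci not exceeding it is 987, leaving 405
405: greatest Fibonacci not exceeding it is 377, leaving 28
28: greatest Fibonacci not exceeding it is 21, leaving 7
7: greatest Fibonacci not exceeding it is 5, leaving 2
2: greatest Fibonacci not exceeding it is 2, leaving 0
5573 = 4181 + 987 + 377 + 21 + 5 + 2, which has 6 terms.

6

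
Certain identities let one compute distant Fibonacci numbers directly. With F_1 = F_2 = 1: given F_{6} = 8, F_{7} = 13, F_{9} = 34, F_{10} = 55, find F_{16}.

987

By the addition formula F_{m+n} = F_m F_{n+1} + F_{m−1} F_n with m=7, n=9: F_{16} = 13·55 + 8·34 = 715 + 272 = 987.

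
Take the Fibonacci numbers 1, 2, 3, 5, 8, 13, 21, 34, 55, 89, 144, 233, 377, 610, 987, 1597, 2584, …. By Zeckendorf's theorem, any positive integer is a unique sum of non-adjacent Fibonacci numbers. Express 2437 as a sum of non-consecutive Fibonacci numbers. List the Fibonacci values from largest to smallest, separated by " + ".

1597 + 610 + 144 + 55 + 21 + 8 + 2

largest Fibonacci ≤ 2437 is 1597; 2437 − 1597 = 840
largest Fibonacci ≤ 840 is 610; 840 − 610 = 230
largest Fibonacci ≤ 230 is 144; 230 − 144 = 86
largest Fibonacci ≤ 86 is 55; 86 − 55 = 31
largest Fibonacci ≤ 31 is 21; 31 − 21 = 10
largest Fibonacci ≤ 10 is 8; 10 − 8 = 2
largest Fibonacci ≤ 2 is 2; 2 − 2 = 0
So 2437 = 1597 + 610 + 144 + 55 + 21 + 8 + 2, with no two terms consecutive in the sequence.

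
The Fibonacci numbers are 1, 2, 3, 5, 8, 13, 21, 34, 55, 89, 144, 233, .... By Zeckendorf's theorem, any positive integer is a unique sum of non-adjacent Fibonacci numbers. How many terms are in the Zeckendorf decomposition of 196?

4

take 144 (≤ 196); 196 − 144 = 52
take 34 (≤ 52); 52 − 34 = 18
take 13 (≤ 18); 18 − 13 = 5
take 5 (≤ 5); 5 − 5 = 0
196 = 144 + 34 + 13 + 5, which has 4 terms.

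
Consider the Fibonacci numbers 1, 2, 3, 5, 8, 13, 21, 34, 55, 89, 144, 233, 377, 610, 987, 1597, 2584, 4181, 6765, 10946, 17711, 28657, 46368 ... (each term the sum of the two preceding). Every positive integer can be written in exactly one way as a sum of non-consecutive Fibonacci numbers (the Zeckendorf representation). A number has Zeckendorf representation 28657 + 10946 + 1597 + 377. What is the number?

41577

28657 + 10946 + 1597 + 377 = 41577.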